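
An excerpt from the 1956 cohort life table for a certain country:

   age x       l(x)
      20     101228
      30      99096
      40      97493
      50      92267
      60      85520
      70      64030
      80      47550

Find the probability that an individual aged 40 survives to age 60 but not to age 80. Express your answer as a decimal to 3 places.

0.389

This is the probability of reaching 60 but not 80, conditional on being alive at 40: (l(60) − l(80)) / l(40).
= (85520 − 47550) / 97493 = 37970 / 97493 = 0.389464.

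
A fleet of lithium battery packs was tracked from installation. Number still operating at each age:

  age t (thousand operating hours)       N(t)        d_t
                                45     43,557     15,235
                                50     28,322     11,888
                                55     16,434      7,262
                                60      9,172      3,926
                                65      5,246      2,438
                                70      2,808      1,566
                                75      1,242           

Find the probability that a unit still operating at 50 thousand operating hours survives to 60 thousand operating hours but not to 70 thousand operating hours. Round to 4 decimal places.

0.2247

This is the probability of reaching 60 but not 70, conditional on being operational at 50: (N(60) − N(70)) / N(50).
= (9,172 − 2,808) / 28,322 = 6,364 / 28,322 = 0.224702.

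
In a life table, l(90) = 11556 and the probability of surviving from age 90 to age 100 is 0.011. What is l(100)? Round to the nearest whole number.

127

l(100) = l(90) × p = 11556 × 0.011 = 127.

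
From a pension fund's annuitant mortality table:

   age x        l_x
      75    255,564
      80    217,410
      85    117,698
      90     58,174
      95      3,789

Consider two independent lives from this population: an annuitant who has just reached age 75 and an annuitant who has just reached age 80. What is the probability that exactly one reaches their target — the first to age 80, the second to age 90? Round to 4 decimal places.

p₁ = l_80/l_75 = 217,410/255,564 = 0.850707; p₂ = l_90/l_80 = 58,174/217,410 = 0.267577.
P(exactly one) = p₁(1−p₂) + (1−p₁)p₂ = 0.623077 + 0.039947 = 0.663025.

0.6630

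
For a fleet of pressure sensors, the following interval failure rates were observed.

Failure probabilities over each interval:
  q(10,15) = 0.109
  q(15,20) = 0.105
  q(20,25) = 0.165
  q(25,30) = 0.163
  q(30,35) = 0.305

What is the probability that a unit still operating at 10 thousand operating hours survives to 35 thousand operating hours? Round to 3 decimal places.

Survival from 10 to 35 is the product of surviving each interval: (1 − 0.109) × (1 − 0.105) × (1 − 0.165) × (1 − 0.163) × (1 − 0.305).
= 0.891 × 0.895 × 0.835 × 0.837 × 0.695 = 0.387345.

0.387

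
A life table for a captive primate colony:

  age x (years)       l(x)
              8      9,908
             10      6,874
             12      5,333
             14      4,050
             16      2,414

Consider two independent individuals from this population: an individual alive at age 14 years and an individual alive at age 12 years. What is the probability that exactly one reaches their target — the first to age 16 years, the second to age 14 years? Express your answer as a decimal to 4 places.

p₁ = l(16)/l(14) = 2,414/4,050 = 0.596049; p₂ = l(14)/l(12) = 4,050/5,333 = 0.759422.
P(exactly one) = p₁(1−p₂) + (1−p₁)p₂ = 0.143396 + 0.306769 = 0.450166.

0.4502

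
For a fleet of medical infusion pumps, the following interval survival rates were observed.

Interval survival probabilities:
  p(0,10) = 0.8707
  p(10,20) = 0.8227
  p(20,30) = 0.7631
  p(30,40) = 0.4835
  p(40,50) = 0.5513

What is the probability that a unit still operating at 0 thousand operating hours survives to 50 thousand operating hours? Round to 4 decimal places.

P(survive 0→50) = 0.8707 × 0.8227 × 0.7631 × 0.4835 × 0.5513.
= 0.145706.

0.1457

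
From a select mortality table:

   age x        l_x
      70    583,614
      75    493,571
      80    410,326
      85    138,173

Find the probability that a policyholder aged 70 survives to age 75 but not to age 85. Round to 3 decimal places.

0.609

We want 5|10q70 = (l_75 − l_85)/l_70.
This is the probability of reaching 75 but not 85, conditional on being alive at 70: (l_75 − l_85) / l_70.
= (493,571 − 138,173) / 583,614 = 355,398 / 583,614 = 0.608961.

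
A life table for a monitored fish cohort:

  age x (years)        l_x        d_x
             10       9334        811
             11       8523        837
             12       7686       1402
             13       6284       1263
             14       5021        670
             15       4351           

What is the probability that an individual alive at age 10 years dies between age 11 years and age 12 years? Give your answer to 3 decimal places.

0.090

This is the probability of reaching 11 but not 12, conditional on being alive at 10: (l_11 − l_12) / l_10.
= (8523 − 7686) / 9334 = 837 / 9334 = 0.089672.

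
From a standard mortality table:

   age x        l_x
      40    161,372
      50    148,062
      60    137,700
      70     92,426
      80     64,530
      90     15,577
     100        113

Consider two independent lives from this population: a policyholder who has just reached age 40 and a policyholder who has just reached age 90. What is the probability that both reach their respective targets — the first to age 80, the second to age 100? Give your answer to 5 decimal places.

0.00290

p₁ = l_80/l_40 = 64,530/161,372 = 0.399883; p₂ = l_100/l_90 = 113/15,577 = 0.007254.
P(both) = p₁ × p₂ = 0.399883 × 0.007254 = 0.002901.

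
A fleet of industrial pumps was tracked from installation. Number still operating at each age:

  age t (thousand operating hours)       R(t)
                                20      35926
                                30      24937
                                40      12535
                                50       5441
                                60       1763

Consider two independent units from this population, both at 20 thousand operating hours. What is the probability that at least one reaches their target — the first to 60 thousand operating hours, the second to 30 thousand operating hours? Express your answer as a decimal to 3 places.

0.709

p₁ = R(60)/R(20) = 1763/35926 = 0.049073; p₂ = R(30)/R(20) = 24937/35926 = 0.694121.
P(at least one) = 1 − (1−p₁)(1−p₂) = 1 − 0.950927 × 0.305879 = 0.709131.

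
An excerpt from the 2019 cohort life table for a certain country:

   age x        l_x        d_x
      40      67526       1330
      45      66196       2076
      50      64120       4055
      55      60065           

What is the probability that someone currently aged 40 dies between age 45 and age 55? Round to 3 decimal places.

0.091

This is the probability of reaching 45 but not 55, conditional on being alive at 40: (l_45 − l_55) / l_40.
= (66196 − 60065) / 67526 = 6131 / 67526 = 0.090795.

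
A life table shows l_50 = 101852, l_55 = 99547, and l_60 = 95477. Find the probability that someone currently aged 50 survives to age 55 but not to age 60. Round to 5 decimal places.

0.03996

We want 5|5q50 = (l_55 − l_60)/l_50.
This is the probability of reaching 55 but not 60, conditional on being alive at 50: (l_55 − l_60) / l_50.
= (99547 − 95477) / 101852 = 4070 / 101852 = 0.039960.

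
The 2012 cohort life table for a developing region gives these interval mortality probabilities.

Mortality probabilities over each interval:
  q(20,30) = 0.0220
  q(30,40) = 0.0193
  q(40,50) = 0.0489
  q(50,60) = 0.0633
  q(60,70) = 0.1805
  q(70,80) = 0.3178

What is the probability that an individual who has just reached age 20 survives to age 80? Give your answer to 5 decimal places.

Survival from 20 to 80 is the product of surviving each interval: (1 − 0.0220) × (1 − 0.0193) × (1 − 0.0489) × (1 − 0.0633) × (1 − 0.1805) × (1 − 0.3178).
= 0.9780 × 0.9807 × 0.9511 × 0.9367 × 0.8195 × 0.6822 = 0.477708.

0.47771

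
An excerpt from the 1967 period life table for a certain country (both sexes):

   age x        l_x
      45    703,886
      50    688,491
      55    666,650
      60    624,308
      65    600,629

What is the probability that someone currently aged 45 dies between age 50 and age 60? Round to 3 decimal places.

We want 5|10q45 = (l_50 − l_60)/l_45.
This is the probability of reaching 50 but not 60, conditional on being alive at 45: (l_50 − l_60) / l_45.
= (688,491 − 624,308) / 703,886 = 64,183 / 703,886 = 0.091184.

0.091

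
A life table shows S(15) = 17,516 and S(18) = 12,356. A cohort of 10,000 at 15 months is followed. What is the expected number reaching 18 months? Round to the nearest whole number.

The relevant probability is 12,356/17,516 = 0.705412.
Expected number = 10,000 × 0.705412 = 7054.

7054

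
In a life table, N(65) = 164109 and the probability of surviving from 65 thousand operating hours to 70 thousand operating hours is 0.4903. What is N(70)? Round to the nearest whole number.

N(70) = N(65) × p = 164109 × 0.4903 = 80463.

80463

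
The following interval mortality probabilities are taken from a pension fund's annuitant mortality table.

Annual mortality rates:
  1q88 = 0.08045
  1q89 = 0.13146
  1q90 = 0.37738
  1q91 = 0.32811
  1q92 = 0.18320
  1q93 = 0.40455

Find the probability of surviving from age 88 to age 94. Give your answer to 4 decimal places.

6p88 = (1 − 0.08045) × (1 − 0.13146) × (1 − 0.37738) × (1 − 0.32811) × (1 − 0.18320) × (1 − 0.40455).
= 0.91955 × 0.86854 × 0.62262 × 0.67189 × 0.81680 × 0.59545 = 0.162498.

0.1625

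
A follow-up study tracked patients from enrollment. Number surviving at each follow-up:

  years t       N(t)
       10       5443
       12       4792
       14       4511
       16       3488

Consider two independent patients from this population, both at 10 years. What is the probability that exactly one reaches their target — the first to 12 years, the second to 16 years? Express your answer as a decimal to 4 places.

0.3929

p₁ = N(12)/N(10) = 4792/5443 = 0.880397; p₂ = N(16)/N(10) = 3488/5443 = 0.640823.
P(exactly one) = p₁(1−p₂) + (1−p₁)p₂ = 0.316218 + 0.076644 = 0.392863.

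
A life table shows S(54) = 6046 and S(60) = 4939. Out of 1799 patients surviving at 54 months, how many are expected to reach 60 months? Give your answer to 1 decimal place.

1469.6

The relevant probability is 4939/6046 = 0.816904.
Expected number = 1799 × 0.816904 = 1469.6.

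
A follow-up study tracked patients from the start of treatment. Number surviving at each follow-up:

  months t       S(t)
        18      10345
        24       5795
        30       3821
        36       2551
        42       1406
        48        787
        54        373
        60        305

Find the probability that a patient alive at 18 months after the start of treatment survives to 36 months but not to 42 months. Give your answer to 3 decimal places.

This is the probability of reaching 36 but not 42, conditional on being alive at 18: (S(36) − S(42)) / S(18).
= (2551 − 1406) / 10345 = 1145 / 10345 = 0.110681.

0.111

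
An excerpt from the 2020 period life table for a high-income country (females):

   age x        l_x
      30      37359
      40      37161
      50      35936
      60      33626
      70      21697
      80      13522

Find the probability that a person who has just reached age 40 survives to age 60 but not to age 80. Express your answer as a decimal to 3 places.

0.541

We want 20|20q40 = (l_60 − l_80)/l_40.
This is the probability of reaching 60 but not 80, conditional on being alive at 40: (l_60 − l_80) / l_40.
= (33626 − 13522) / 37161 = 20104 / 37161 = 0.540997.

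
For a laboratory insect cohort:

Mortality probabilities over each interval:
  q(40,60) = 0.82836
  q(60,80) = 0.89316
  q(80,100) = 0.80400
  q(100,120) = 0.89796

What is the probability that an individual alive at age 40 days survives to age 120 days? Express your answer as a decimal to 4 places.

Chaining the interval survival probabilities: (1 − 0.82836) × (1 − 0.89316) × (1 − 0.80400) × (1 − 0.89796).
= 0.17164 × 0.10684 × 0.19600 × 0.10204 = 0.000367.

0.0004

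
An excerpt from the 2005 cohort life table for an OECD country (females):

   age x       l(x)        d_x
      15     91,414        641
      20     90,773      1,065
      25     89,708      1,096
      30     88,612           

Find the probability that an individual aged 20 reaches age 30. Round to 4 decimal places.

0.9762

The conditional survival probability is l(30)/l(20) = 88,612/90,773 = 0.976193.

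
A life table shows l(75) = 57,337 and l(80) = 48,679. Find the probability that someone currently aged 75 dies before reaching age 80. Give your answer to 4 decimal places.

0.1510

P(die before 80 | alive at 75) = 1 − l(80)/l(75) = 1 − 48,679/57,337 = (8,658)/57,337 = 0.151002.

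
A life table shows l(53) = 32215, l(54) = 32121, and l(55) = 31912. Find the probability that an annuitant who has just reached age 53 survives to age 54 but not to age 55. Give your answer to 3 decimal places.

0.006

This is the probability of reaching 54 but not 55, conditional on being alive at 53: (l(54) − l(55)) / l(53).
= (32121 − 31912) / 32215 = 209 / 32215 = 0.006488.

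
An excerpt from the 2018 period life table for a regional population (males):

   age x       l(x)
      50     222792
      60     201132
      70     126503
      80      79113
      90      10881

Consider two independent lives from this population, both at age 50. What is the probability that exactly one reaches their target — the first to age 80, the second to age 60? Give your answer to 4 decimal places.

0.6167

p₁ = l(80)/l(50) = 79113/222792 = 0.355098; p₂ = l(60)/l(50) = 201132/222792 = 0.902779.
P(exactly one) = p₁(1−p₂) + (1−p₁)p₂ = 0.034523 + 0.582204 = 0.616727.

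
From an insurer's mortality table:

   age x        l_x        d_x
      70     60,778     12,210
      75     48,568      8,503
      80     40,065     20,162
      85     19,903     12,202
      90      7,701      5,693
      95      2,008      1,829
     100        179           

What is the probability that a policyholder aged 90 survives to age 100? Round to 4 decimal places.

0.0232

We want 10p90 = l_100/l_90.
The conditional survival probability is l_100/l_90 = 179/7,701 = 0.023244.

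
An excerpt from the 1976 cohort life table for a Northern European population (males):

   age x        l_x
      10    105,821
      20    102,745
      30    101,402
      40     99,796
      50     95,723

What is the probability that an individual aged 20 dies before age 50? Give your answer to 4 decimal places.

P(die before 50 | alive at 20) = 1 − l_50/l_20 = 1 − 95,723/102,745 = (7,022)/102,745 = 0.068344.

0.0683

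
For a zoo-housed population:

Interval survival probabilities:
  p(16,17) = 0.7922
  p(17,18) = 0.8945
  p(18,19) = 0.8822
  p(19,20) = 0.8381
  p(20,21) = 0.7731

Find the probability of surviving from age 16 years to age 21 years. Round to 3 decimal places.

0.405

Survival from 16 to 21 is the product of surviving each interval: 0.7922 × 0.8945 × 0.8822 × 0.8381 × 0.7731.
= 0.405055.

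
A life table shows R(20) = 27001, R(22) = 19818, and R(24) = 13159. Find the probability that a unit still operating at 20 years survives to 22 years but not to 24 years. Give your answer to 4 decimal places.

This is the probability of reaching 22 but not 24, conditional on being operational at 20: (R(22) − R(24)) / R(20).
= (19818 − 13159) / 27001 = 6659 / 27001 = 0.246620.

0.2466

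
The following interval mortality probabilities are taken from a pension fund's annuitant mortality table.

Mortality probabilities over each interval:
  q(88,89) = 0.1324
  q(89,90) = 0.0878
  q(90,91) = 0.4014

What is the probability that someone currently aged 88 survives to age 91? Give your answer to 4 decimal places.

Survival from 88 to 91 is the product of surviving each interval: (1 − 0.1324) × (1 − 0.0878) × (1 − 0.4014).
= 0.8676 × 0.9122 × 0.5986 = 0.473747.

0.4737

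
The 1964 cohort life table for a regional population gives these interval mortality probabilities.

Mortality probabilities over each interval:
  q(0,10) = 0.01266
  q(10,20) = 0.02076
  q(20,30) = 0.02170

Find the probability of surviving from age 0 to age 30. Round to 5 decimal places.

P(survive 0→30) = (1 − 0.01266) × (1 − 0.02076) × (1 − 0.02170).
= 0.98734 × 0.97924 × 0.97830 = 0.945862.

0.94586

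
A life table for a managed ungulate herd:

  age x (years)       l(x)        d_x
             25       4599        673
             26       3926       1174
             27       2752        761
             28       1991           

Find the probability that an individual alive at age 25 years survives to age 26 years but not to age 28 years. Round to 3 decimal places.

0.421

This is the probability of reaching 26 but not 28, conditional on being alive at 25: (l(26) − l(28)) / l(25).
= (3926 − 1991) / 4599 = 1935 / 4599 = 0.420744.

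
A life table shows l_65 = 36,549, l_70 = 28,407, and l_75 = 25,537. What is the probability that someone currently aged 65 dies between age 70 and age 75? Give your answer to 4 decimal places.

0.0785

We want 5|5q65 = (l_70 − l_75)/l_65.
This is the probability of reaching 70 but not 75, conditional on being alive at 65: (l_70 − l_75) / l_65.
= (28,407 − 25,537) / 36,549 = 2,870 / 36,549 = 0.078525.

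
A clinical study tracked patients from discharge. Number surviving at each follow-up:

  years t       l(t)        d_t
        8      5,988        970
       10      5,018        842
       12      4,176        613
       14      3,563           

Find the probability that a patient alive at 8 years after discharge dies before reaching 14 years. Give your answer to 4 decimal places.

P(die before 14 | alive at 8) = 1 − l(14)/l(8) = 1 − 3,563/5,988 = (2,425)/5,988 = 0.404977.

0.4050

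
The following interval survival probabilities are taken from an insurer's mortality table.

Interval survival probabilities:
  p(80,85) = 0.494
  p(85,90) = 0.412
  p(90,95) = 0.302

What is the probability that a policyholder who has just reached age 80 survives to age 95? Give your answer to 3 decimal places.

0.061

Survival from 80 to 95 is the product of surviving each interval: 0.494 × 0.412 × 0.302.
= 0.061465.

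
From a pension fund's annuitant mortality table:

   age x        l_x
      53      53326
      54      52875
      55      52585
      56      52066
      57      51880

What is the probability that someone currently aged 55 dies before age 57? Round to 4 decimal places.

0.0134

P(die before 57 | alive at 55) = 1 − l_57/l_55 = 1 − 51880/52585 = (705)/52585 = 0.013407.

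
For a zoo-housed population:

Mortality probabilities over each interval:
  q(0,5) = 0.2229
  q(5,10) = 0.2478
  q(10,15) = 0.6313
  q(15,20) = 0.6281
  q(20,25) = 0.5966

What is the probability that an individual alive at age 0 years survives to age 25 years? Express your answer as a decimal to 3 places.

0.032

P(survive 0→25) = (1 − 0.2229) × (1 − 0.2478) × (1 − 0.6313) × (1 − 0.6281) × (1 − 0.5966).
= 0.7771 × 0.7522 × 0.3687 × 0.3719 × 0.4034 = 0.032333.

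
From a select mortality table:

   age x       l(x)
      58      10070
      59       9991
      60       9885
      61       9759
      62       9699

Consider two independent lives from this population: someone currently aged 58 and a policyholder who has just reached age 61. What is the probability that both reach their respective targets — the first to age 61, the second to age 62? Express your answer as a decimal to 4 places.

0.9632

p₁ = l(61)/l(58) = 9759/10070 = 0.969116; p₂ = l(62)/l(61) = 9699/9759 = 0.993852.
P(both) = p₁ × p₂ = 0.969116 × 0.993852 = 0.963158.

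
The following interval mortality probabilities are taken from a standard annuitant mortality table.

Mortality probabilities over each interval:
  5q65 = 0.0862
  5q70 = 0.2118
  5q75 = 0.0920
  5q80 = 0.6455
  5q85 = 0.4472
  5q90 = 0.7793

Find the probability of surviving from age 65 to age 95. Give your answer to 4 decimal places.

Chaining the interval survival probabilities: (1 − 0.0862) × (1 − 0.2118) × (1 − 0.0920) × (1 − 0.6455) × (1 − 0.4472) × (1 − 0.7793).
= 0.9138 × 0.7882 × 0.9080 × 0.3545 × 0.5528 × 0.2207 = 0.028285.

0.0283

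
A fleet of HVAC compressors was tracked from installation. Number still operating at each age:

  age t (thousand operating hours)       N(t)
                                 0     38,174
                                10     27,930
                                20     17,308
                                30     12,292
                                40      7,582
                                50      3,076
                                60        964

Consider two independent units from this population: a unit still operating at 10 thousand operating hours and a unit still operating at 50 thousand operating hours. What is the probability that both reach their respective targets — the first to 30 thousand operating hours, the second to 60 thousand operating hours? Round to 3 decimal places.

0.138

p₁ = N(30)/N(10) = 12,292/27,930 = 0.440100; p₂ = N(60)/N(50) = 964/3,076 = 0.313394.
P(both) = p₁ × p₂ = 0.440100 × 0.313394 = 0.137925.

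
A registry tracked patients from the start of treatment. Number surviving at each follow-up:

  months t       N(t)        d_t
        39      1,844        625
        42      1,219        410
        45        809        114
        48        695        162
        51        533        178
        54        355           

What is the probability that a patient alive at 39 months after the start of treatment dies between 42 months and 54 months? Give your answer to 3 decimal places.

0.469

This is the probability of reaching 42 but not 54, conditional on being alive at 39: (N(42) − N(54)) / N(39).
= (1,219 − 355) / 1,844 = 864 / 1,844 = 0.468547.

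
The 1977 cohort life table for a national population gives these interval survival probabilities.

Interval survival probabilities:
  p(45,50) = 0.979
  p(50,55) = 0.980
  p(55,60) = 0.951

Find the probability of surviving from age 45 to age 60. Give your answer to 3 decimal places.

The overall survival probability is 0.979 × 0.980 × 0.951.
= 0.912408.

0.912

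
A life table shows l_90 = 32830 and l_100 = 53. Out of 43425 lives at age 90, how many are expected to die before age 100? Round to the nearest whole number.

The relevant probability is 1 − 53/32830 = 0.998386.
Expected number = 43425 × 0.998386 = 43355.

43355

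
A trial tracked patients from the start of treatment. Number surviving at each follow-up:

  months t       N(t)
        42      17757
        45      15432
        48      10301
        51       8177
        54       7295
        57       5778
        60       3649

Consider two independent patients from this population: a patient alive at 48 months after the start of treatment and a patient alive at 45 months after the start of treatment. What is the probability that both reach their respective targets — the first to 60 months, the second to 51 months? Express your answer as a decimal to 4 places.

0.1877

p₁ = N(60)/N(48) = 3649/10301 = 0.354237; p₂ = N(51)/N(45) = 8177/15432 = 0.529873.
P(both) = p₁ × p₂ = 0.354237 × 0.529873 = 0.187701.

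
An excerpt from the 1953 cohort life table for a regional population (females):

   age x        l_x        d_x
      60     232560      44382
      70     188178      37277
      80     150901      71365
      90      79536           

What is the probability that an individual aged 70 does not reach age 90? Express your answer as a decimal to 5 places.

0.57734

P(die before 90 | alive at 70) = 1 − l_90/l_70 = 1 − 79536/188178 = (108642)/188178 = 0.577336.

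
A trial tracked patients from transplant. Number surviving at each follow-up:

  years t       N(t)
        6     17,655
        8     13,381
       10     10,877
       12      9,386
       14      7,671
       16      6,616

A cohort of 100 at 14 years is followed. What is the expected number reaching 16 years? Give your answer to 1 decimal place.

86.2

The relevant probability is 6,616/7,671 = 0.862469.
Expected number = 100 × 0.862469 = 86.2.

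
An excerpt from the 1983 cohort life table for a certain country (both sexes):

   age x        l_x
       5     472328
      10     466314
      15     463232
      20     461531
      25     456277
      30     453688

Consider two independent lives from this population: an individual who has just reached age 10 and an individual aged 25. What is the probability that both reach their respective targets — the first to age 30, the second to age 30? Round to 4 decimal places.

p₁ = l_30/l_10 = 453688/466314 = 0.972924; p₂ = l_30/l_25 = 453688/456277 = 0.994326.
P(both) = p₁ × p₂ = 0.972924 × 0.994326 = 0.967404.

0.9674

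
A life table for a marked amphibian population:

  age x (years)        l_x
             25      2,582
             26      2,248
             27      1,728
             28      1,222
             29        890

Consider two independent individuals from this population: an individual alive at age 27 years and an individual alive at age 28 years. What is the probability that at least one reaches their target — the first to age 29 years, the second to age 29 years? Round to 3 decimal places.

p₁ = l_29/l_27 = 890/1,728 = 0.515046; p₂ = l_29/l_28 = 890/1,222 = 0.728314.
P(at least one) = 1 − (1−p₁)(1−p₂) = 1 − 0.484954 × 0.271686 = 0.868245.

0.868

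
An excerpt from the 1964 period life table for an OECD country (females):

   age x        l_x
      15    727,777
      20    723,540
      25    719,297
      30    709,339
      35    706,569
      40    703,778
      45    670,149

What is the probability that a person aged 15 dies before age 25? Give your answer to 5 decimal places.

0.01165

P(die before 25 | alive at 15) = 1 − l_25/l_15 = 1 − 719,297/727,777 = (8,480)/727,777 = 0.011652.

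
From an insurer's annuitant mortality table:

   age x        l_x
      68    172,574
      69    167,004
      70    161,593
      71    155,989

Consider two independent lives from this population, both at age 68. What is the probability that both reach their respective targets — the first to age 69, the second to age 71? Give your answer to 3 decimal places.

0.875

p₁ = l_69/l_68 = 167,004/172,574 = 0.967724; p₂ = l_71/l_68 = 155,989/172,574 = 0.903896.
P(both) = p₁ × p₂ = 0.967724 × 0.903896 = 0.874722.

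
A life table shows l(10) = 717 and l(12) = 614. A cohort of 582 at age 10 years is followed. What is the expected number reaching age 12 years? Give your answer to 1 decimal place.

498.4

The relevant probability is 614/717 = 0.856346.
Expected number = 582 × 0.856346 = 498.4.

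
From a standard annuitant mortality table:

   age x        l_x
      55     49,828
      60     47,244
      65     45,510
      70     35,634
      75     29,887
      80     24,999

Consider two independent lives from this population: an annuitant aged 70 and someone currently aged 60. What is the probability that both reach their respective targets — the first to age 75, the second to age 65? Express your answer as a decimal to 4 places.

p₁ = l_75/l_70 = 29,887/35,634 = 0.838721; p₂ = l_65/l_60 = 45,510/47,244 = 0.963297.
P(both) = p₁ × p₂ = 0.838721 × 0.963297 = 0.807937.

0.8079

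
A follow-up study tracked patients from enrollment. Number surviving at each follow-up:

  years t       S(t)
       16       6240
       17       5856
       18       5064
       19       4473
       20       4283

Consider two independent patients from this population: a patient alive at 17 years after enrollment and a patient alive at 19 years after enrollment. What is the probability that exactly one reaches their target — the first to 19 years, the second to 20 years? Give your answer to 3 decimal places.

p₁ = S(19)/S(17) = 4473/5856 = 0.763832; p₂ = S(20)/S(19) = 4283/4473 = 0.957523.
P(exactly one) = p₁(1−p₂) + (1−p₁)p₂ = 0.032445 + 0.226136 = 0.258582.

0.259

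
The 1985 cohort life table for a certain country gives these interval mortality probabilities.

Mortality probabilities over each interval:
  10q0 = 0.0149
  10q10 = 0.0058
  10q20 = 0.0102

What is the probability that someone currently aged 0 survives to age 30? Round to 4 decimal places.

0.9694

Survival from 0 to 30 is the product of surviving each interval: (1 − 0.0149) × (1 − 0.0058) × (1 − 0.0102).
= 0.9851 × 0.9942 × 0.9898 = 0.969397.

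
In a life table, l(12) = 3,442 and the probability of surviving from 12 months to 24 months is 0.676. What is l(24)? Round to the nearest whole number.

2327

l(24) = l(12) × p = 3,442 × 0.676 = 2327.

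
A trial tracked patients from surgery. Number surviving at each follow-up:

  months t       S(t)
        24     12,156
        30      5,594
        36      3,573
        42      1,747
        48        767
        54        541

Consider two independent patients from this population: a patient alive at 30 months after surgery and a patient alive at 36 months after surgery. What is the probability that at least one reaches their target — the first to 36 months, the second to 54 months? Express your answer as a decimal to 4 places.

p₁ = S(36)/S(30) = 3,573/5,594 = 0.638720; p₂ = S(54)/S(36) = 541/3,573 = 0.151413.
P(at least one) = 1 − (1−p₁)(1−p₂) = 1 − 0.361280 × 0.848587 = 0.693422.

0.6934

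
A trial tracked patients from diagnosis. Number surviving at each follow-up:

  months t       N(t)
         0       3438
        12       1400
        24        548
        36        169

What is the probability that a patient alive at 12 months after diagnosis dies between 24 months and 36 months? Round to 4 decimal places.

0.2707

This is the probability of reaching 24 but not 36, conditional on being alive at 12: (N(24) − N(36)) / N(12).
= (548 − 169) / 1400 = 379 / 1400 = 0.270714.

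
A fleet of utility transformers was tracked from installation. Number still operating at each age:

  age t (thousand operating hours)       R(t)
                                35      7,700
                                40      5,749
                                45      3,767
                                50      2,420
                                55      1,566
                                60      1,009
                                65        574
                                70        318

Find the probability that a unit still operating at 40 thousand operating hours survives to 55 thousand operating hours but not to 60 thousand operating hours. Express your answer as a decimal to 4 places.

0.0969

This is the probability of reaching 55 but not 60, conditional on being operational at 40: (R(55) − R(60)) / R(40).
= (1,566 − 1,009) / 5,749 = 557 / 5,749 = 0.096886.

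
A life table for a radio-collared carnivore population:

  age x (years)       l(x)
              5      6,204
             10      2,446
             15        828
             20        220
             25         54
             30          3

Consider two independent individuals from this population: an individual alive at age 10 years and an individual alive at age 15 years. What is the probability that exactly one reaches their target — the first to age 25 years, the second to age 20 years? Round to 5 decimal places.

0.27605

p₁ = l(25)/l(10) = 54/2,446 = 0.022077; p₂ = l(20)/l(15) = 220/828 = 0.265700.
P(exactly one) = p₁(1−p₂) + (1−p₁)p₂ = 0.016211 + 0.259834 = 0.276045.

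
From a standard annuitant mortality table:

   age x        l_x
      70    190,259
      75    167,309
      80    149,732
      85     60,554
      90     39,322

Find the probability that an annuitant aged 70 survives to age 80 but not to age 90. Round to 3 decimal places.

0.580

This is the probability of reaching 80 but not 90, conditional on being alive at 70: (l_80 − l_90) / l_70.
= (149,732 − 39,322) / 190,259 = 110,410 / 190,259 = 0.580314.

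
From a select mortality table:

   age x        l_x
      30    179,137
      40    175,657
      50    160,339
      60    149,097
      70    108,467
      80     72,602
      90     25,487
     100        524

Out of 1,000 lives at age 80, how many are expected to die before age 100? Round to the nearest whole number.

993

The relevant probability is 1 − 524/72,602 = 0.992783.
Expected number = 1,000 × 0.992783 = 993.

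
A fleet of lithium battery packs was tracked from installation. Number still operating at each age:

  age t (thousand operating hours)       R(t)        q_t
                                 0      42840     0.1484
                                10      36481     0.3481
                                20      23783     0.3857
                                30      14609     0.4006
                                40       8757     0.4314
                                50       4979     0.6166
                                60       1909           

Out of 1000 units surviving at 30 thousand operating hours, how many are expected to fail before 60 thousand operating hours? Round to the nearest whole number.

869

The relevant probability is 1 − 1909/14609 = 0.869327.
Expected number = 1000 × 0.869327 = 869.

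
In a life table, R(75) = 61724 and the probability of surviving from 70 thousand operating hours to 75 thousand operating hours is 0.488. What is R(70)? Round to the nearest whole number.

126484

R(70) = R(75) / p = 61724 / 0.488 = 126484.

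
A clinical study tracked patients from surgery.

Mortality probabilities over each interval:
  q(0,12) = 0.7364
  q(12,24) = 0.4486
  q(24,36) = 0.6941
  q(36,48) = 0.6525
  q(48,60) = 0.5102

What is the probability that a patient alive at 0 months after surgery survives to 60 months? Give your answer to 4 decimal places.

Chaining the interval survival probabilities: (1 − 0.7364) × (1 − 0.4486) × (1 − 0.6941) × (1 − 0.6525) × (1 − 0.5102).
= 0.2636 × 0.5514 × 0.3059 × 0.3475 × 0.4898 = 0.007568.

0.0076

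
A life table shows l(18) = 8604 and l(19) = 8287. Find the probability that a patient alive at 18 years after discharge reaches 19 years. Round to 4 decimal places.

The conditional survival probability is l(19)/l(18) = 8287/8604 = 0.963157.

0.9632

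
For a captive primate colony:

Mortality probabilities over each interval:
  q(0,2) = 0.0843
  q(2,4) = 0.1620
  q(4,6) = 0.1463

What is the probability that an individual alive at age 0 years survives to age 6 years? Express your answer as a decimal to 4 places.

Survival from 0 to 6 is the product of surviving each interval: (1 − 0.0843) × (1 − 0.1620) × (1 − 0.1463).
= 0.9157 × 0.8380 × 0.8537 = 0.655092.

0.6551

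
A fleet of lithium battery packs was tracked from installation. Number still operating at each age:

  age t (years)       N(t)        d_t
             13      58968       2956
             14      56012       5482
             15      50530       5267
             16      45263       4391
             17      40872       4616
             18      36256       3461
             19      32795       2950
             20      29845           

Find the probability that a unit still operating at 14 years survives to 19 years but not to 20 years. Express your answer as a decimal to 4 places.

This is the probability of reaching 19 but not 20, conditional on being operational at 14: (N(19) − N(20)) / N(14).
= (32795 − 29845) / 56012 = 2950 / 56012 = 0.052667.

0.0527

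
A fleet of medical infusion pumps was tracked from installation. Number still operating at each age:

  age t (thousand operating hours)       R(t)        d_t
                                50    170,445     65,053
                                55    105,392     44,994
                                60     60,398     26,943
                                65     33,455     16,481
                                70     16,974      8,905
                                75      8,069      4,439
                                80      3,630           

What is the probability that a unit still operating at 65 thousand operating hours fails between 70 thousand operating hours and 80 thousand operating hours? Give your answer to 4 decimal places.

This is the probability of reaching 70 but not 80, conditional on being operational at 65: (R(70) − R(80)) / R(65).
= (16,974 − 3,630) / 33,455 = 13,344 / 33,455 = 0.398864.

0.3989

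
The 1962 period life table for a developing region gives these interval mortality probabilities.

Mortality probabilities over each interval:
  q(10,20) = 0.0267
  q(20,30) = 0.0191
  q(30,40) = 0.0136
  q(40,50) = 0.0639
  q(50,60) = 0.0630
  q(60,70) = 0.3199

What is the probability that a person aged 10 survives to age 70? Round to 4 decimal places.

The overall survival probability is (1 − 0.0267) × (1 − 0.0191) × (1 − 0.0136) × (1 − 0.0639) × (1 − 0.0630) × (1 − 0.3199).
= 0.9733 × 0.9809 × 0.9864 × 0.9361 × 0.9370 × 0.6801 = 0.561771.

0.5618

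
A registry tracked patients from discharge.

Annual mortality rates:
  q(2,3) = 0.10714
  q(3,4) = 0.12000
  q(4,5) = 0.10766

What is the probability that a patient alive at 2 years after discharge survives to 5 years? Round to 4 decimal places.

0.7011

P(survive 2→5) = (1 − 0.10714) × (1 − 0.12000) × (1 − 0.10766).
= 0.89286 × 0.88000 × 0.89234 = 0.701127.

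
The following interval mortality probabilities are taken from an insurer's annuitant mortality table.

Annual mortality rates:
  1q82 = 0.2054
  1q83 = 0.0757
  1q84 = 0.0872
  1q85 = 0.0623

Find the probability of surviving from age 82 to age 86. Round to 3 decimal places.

0.629

Survival from 82 to 86 is the product of surviving each interval: (1 − 0.2054) × (1 − 0.0757) × (1 − 0.0872) × (1 − 0.0623).
= 0.7946 × 0.9243 × 0.9128 × 0.9377 = 0.628639.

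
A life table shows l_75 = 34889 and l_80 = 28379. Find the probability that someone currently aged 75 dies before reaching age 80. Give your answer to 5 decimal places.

P(die before 80 | alive at 75) = 1 − l_80/l_75 = 1 − 28379/34889 = (6510)/34889 = 0.186592.

0.18659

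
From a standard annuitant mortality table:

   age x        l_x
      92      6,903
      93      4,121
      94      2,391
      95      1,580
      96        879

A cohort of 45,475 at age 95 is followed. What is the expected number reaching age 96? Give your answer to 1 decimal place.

The relevant probability is 879/1,580 = 0.556329.
Expected number = 45,475 × 0.556329 = 25299.1.

25299.1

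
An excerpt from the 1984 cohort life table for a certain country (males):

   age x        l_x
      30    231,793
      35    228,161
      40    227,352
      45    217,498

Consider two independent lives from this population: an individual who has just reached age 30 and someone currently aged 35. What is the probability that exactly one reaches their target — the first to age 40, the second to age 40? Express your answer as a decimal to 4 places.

p₁ = l_40/l_30 = 227,352/231,793 = 0.980841; p₂ = l_40/l_35 = 227,352/228,161 = 0.996454.
P(exactly one) = p₁(1−p₂) + (1−p₁)p₂ = 0.003478 + 0.019091 = 0.022569.

0.0226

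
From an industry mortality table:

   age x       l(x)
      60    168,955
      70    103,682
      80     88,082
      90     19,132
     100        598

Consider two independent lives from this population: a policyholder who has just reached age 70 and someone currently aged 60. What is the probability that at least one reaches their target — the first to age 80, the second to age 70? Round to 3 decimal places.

p₁ = l(80)/l(70) = 88,082/103,682 = 0.849540; p₂ = l(70)/l(60) = 103,682/168,955 = 0.613666.
P(at least one) = 1 − (1−p₁)(1−p₂) = 1 − 0.150460 × 0.386334 = 0.941872.

0.942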